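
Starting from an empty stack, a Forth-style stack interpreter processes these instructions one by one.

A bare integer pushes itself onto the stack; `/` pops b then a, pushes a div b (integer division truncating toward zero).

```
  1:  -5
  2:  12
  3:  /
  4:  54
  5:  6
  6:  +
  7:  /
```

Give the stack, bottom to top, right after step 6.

-5  -5
12  -5 12
/   0
54  0 54
6   0 54 6
+   0 60

[0, 60]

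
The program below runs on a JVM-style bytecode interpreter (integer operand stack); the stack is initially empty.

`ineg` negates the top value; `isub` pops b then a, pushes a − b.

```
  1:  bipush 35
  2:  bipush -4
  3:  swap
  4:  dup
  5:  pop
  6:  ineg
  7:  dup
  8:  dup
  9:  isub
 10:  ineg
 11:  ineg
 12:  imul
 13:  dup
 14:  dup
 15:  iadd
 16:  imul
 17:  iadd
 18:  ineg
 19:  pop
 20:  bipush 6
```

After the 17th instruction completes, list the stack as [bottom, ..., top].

[-4]

bipush 35 → 35
bipush -4 → 35 -4
swap      → -4 35
dup       → -4 35 35
pop       → -4 35
ineg      → -4 -35
dup       → -4 -35 -35
dup       → -4 -35 -35 -35
isub      → -4 -35 0
ineg      → -4 -35 0
ineg      → -4 -35 0
imul      → -4 0
dup       → -4 0 0
dup       → -4 0 0 0
iadd      → -4 0 0
imul      → -4 0
iadd      → -4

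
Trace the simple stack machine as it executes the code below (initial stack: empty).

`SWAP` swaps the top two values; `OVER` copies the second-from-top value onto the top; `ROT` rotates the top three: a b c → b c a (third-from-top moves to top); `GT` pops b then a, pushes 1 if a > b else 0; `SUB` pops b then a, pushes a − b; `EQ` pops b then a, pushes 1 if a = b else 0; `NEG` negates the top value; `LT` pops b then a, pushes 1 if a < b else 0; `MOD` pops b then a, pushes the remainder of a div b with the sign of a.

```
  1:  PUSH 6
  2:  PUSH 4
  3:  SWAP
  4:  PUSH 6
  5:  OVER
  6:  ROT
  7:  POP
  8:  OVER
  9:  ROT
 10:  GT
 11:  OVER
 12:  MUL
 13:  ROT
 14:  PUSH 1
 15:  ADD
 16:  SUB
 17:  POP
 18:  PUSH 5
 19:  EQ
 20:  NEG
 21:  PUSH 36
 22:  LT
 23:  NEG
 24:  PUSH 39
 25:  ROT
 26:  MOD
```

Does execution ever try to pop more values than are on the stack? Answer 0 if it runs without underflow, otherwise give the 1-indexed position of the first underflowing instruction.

PUSH 6  -> [6]
PUSH 4  -> [6, 4]
SWAP    -> [4, 6]
PUSH 6  -> [4, 6, 6]
OVER    -> [4, 6, 6, 6]
ROT     -> [4, 6, 6, 6]
POP     -> [4, 6, 6]
OVER    -> [4, 6, 6, 6]
ROT     -> [4, 6, 6, 6]
GT      -> [4, 6, 0]
OVER    -> [4, 6, 0, 6]
MUL     -> [4, 6, 0]
ROT     -> [6, 0, 4]
PUSH 1  -> [6, 0, 4, 1]
ADD     -> [6, 0, 5]
SUB     -> [6, -5]
POP     -> [6]
PUSH 5  -> [6, 5]
EQ      -> [0]
NEG     -> [0]
PUSH 36 -> [0, 36]
LT      -> [1]
NEG     -> [-1]
PUSH 39 -> [-1, 39]
ROT  — needs 3 operands, stack has 2 → underflow

25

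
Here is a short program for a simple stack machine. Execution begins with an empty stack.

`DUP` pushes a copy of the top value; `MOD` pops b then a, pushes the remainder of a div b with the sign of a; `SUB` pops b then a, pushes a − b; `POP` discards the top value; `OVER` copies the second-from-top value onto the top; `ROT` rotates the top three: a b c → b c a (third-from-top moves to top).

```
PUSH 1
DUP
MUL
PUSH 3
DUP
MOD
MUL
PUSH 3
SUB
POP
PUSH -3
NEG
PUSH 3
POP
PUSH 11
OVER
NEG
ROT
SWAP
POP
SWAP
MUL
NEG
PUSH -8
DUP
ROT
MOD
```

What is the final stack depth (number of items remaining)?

2

PUSH 1  -> [1]
DUP     -> [1, 1]
MUL     -> [1]
PUSH 3  -> [1, 3]
DUP     -> [1, 3, 3]
MOD     -> [1, 0]
MUL     -> [0]
PUSH 3  -> [0, 3]
SUB     -> [-3]
POP     -> []
PUSH -3 -> [-3]
NEG     -> [3]
PUSH 3  -> [3, 3]
POP     -> [3]
PUSH 11 -> [3, 11]
OVER    -> [3, 11, 3]
NEG     -> [3, 11, -3]
ROT     -> [11, -3, 3]
SWAP    -> [11, 3, -3]
POP     -> [11, 3]
SWAP    -> [3, 11]
MUL     -> [33]
NEG     -> [-33]
PUSH -8 -> [-33, -8]
DUP     -> [-33, -8, -8]
ROT     -> [-8, -8, -33]
MOD     -> [-8, -8]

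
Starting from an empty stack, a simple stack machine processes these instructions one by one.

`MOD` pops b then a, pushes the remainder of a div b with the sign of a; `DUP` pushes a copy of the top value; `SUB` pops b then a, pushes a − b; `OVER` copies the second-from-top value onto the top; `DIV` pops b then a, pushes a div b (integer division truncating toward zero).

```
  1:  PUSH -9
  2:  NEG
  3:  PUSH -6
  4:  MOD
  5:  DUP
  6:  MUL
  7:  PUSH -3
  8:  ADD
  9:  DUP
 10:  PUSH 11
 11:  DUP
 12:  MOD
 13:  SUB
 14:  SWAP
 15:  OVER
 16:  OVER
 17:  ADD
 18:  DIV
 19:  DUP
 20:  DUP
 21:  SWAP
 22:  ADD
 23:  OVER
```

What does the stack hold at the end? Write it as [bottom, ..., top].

[6, 0, 0, 0]

PUSH -9 : -9
NEG     : 9
PUSH -6 : 9 -6
MOD     : 3
DUP     : 3 3
MUL     : 9
PUSH -3 : 9 -3
ADD     : 6
DUP     : 6 6
PUSH 11 : 6 6 11
DUP     : 6 6 11 11
MOD     : 6 6 0
SUB     : 6 6
SWAP    : 6 6
OVER    : 6 6 6
OVER    : 6 6 6 6
ADD     : 6 6 12
DIV     : 6 0
DUP     : 6 0 0
DUP     : 6 0 0 0
SWAP    : 6 0 0 0
ADD     : 6 0 0
OVER    : 6 0 0 0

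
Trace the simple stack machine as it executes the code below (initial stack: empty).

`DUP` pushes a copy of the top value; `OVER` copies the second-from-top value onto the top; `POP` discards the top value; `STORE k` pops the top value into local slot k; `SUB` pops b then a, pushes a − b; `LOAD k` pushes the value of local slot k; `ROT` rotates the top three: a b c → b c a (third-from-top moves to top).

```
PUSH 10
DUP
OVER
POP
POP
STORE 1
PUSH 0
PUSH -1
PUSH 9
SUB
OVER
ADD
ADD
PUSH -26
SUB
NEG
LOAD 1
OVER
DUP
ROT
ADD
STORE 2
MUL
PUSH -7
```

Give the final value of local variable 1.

PUSH 10  → 10
DUP      → 10 10
OVER     → 10 10 10
POP      → 10 10
POP      → 10
STORE 1  → (empty)
PUSH 0   → 0
PUSH -1  → 0 -1
PUSH 9   → 0 -1 9
SUB      → 0 -10
OVER     → 0 -10 0
ADD      → 0 -10
ADD      → -10
PUSH -26 → -10 -26
SUB      → 16
NEG      → -16
LOAD 1   → -16 10
OVER     → -16 10 -16
DUP      → -16 10 -16 -16
ROT      → -16 -16 -16 10
ADD      → -16 -16 -6
STORE 2  → -16 -16
MUL      → 256
PUSH -7  → 256 -7

10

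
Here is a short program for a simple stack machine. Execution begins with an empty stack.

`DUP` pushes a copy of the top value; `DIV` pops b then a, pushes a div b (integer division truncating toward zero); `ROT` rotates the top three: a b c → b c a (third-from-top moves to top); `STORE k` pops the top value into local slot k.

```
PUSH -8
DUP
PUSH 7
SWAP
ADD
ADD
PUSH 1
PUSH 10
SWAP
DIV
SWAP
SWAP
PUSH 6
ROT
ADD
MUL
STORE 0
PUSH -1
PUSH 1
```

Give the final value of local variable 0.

PUSH -8 → [-8]
DUP     → [-8, -8]
PUSH 7  → [-8, -8, 7]
SWAP    → [-8, 7, -8]
ADD     → [-8, -1]
ADD     → [-9]
PUSH 1  → [-9, 1]
PUSH 10 → [-9, 1, 10]
SWAP    → [-9, 10, 1]
DIV     → [-9, 10]
SWAP    → [10, -9]
SWAP    → [-9, 10]
PUSH 6  → [-9, 10, 6]
ROT     → [10, 6, -9]
ADD     → [10, -3]
MUL     → [-30]
STORE 0 → []
PUSH -1 → [-1]
PUSH 1  → [-1, 1]

-30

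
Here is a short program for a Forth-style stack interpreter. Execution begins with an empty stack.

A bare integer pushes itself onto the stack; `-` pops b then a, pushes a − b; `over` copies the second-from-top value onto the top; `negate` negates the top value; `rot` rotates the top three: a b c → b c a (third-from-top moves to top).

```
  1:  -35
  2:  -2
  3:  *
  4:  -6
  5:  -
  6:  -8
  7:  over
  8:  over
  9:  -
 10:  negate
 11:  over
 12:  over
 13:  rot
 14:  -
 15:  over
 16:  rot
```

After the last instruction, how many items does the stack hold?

-35    → [-35]
-2     → [-35, -2]
*      → [70]
-6     → [70, -6]
-      → [76]
-8     → [76, -8]
over   → [76, -8, 76]
over   → [76, -8, 76, -8]
-      → [76, -8, 84]
negate → [76, -8, -84]
over   → [76, -8, -84, -8]
over   → [76, -8, -84, -8, -84]
rot    → [76, -8, -8, -84, -84]
-      → [76, -8, -8, 0]
over   → [76, -8, -8, 0, -8]
rot    → [76, -8, 0, -8, -8]

5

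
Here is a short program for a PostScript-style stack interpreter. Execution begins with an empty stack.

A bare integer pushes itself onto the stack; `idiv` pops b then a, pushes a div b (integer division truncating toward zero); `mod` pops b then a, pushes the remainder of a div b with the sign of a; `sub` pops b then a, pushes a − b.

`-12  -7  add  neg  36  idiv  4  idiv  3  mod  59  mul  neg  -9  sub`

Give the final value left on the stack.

9

-12  : -12
-7   : -12 -7
add  : -19
neg  : 19
36   : 19 36
idiv : 0
4    : 0 4
idiv : 0
3    : 0 3
mod  : 0
59   : 0 59
mul  : 0
neg  : 0
-9   : 0 -9
sub  : 9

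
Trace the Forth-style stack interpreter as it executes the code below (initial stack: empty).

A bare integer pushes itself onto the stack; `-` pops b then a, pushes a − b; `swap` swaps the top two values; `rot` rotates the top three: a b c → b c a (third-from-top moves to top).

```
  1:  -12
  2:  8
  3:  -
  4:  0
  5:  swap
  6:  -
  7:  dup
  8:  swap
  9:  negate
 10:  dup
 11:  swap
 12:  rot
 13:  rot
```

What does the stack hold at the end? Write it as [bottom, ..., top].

[-20, 20, -20]

-12     [-12]
8       [-12, 8]
-       [-20]
0       [-20, 0]
swap    [0, -20]
-       [20]
dup     [20, 20]
swap    [20, 20]
negate  [20, -20]
dup     [20, -20, -20]
swap    [20, -20, -20]
rot     [-20, -20, 20]
rot     [-20, 20, -20]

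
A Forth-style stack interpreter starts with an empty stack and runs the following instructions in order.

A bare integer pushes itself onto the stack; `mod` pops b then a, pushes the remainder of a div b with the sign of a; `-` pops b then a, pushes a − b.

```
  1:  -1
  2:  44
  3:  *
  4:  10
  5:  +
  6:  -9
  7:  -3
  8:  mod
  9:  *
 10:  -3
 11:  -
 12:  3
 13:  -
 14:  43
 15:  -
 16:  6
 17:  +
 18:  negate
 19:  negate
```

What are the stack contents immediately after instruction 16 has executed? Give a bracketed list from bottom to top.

[-43, 6]

-1  -> [-1]
44  -> [-1, 44]
*   -> [-44]
10  -> [-44, 10]
+   -> [-34]
-9  -> [-34, -9]
-3  -> [-34, -9, -3]
mod -> [-34, 0]
*   -> [0]
-3  -> [0, -3]
-   -> [3]
3   -> [3, 3]
-   -> [0]
43  -> [0, 43]
-   -> [-43]
6   -> [-43, 6]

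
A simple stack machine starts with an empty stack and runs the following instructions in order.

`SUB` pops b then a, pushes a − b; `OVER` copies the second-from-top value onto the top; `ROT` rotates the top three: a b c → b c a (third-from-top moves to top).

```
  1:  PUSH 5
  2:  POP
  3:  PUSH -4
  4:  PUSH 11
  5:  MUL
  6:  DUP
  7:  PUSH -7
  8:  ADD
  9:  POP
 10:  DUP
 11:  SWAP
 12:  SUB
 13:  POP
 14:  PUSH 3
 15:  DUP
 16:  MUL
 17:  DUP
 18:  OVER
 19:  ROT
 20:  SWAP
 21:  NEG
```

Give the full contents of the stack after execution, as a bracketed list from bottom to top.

[9, 9, -9]

PUSH 5  -> [5]
POP     -> []
PUSH -4 -> [-4]
PUSH 11 -> [-4, 11]
MUL     -> [-44]
DUP     -> [-44, -44]
PUSH -7 -> [-44, -44, -7]
ADD     -> [-44, -51]
POP     -> [-44]
DUP     -> [-44, -44]
SWAP    -> [-44, -44]
SUB     -> [0]
POP     -> []
PUSH 3  -> [3]
DUP     -> [3, 3]
MUL     -> [9]
DUP     -> [9, 9]
OVER    -> [9, 9, 9]
ROT     -> [9, 9, 9]
SWAP    -> [9, 9, 9]
NEG     -> [9, 9, -9]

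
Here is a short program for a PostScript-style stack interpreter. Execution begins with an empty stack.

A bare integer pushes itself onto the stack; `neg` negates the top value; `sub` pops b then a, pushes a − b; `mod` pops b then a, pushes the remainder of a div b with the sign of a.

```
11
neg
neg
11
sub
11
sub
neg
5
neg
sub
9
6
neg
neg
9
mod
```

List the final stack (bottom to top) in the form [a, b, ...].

[16, 9, 6]

11  : [11]
neg : [-11]
neg : [11]
11  : [11, 11]
sub : [0]
11  : [0, 11]
sub : [-11]
neg : [11]
5   : [11, 5]
neg : [11, -5]
sub : [16]
9   : [16, 9]
6   : [16, 9, 6]
neg : [16, 9, -6]
neg : [16, 9, 6]
9   : [16, 9, 6, 9]
mod : [16, 9, 6]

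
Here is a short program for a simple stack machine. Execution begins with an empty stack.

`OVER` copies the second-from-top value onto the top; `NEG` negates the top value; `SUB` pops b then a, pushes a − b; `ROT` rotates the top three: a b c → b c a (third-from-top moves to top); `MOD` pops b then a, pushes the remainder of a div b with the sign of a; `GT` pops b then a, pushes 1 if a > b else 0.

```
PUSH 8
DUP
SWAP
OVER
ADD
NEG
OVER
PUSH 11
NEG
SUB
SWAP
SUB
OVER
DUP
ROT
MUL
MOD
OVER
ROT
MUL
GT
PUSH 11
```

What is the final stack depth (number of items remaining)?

2

PUSH 8   [8]
DUP      [8, 8]
SWAP     [8, 8]
OVER     [8, 8, 8]
ADD      [8, 16]
NEG      [8, -16]
OVER     [8, -16, 8]
PUSH 11  [8, -16, 8, 11]
NEG      [8, -16, 8, -11]
SUB      [8, -16, 19]
SWAP     [8, 19, -16]
SUB      [8, 35]
OVER     [8, 35, 8]
DUP      [8, 35, 8, 8]
ROT      [8, 8, 8, 35]
MUL      [8, 8, 280]
MOD      [8, 8]
OVER     [8, 8, 8]
ROT      [8, 8, 8]
MUL      [8, 64]
GT       [0]
PUSH 11  [0, 11]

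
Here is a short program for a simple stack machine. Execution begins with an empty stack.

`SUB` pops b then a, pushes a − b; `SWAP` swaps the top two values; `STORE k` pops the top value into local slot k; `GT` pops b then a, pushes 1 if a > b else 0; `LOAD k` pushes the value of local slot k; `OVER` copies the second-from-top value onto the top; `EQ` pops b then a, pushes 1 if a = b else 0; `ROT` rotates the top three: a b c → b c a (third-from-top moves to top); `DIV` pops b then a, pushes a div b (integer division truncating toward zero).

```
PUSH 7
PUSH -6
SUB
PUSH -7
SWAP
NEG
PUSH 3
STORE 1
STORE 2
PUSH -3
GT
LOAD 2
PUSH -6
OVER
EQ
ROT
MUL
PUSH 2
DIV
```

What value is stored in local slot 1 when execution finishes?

PUSH 7  -> [7]
PUSH -6 -> [7, -6]
SUB     -> [13]
PUSH -7 -> [13, -7]
SWAP    -> [-7, 13]
NEG     -> [-7, -13]
PUSH 3  -> [-7, -13, 3]
STORE 1 -> [-7, -13]
STORE 2 -> [-7]
PUSH -3 -> [-7, -3]
GT      -> [0]
LOAD 2  -> [0, -13]
PUSH -6 -> [0, -13, -6]
OVER    -> [0, -13, -6, -13]
EQ      -> [0, -13, 0]
ROT     -> [-13, 0, 0]
MUL     -> [-13, 0]
PUSH 2  -> [-13, 0, 2]
DIV     -> [-13, 0]

3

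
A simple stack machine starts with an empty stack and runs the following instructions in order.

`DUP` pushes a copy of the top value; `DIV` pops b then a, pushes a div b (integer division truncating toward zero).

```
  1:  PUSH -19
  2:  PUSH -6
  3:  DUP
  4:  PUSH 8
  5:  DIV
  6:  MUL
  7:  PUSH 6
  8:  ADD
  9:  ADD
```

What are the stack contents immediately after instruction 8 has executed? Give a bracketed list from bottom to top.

[-19, 6]

PUSH -19 → -19
PUSH -6  → -19 -6
DUP      → -19 -6 -6
PUSH 8   → -19 -6 -6 8
DIV      → -19 -6 0
MUL      → -19 0
PUSH 6   → -19 0 6
ADD      → -19 6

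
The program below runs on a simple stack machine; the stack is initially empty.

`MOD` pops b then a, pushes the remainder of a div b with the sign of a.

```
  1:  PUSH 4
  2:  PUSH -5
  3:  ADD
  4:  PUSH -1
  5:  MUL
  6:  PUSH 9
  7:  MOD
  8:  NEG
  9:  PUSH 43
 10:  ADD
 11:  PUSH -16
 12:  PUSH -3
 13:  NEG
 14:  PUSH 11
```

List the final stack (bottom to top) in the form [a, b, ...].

PUSH 4    4
PUSH -5   4 -5
ADD       -1
PUSH -1   -1 -1
MUL       1
PUSH 9    1 9
MOD       1
NEG       -1
PUSH 43   -1 43
ADD       42
PUSH -16  42 -16
PUSH -3   42 -16 -3
NEG       42 -16 3
PUSH 11   42 -16 3 11

[42, -16, 3, 11]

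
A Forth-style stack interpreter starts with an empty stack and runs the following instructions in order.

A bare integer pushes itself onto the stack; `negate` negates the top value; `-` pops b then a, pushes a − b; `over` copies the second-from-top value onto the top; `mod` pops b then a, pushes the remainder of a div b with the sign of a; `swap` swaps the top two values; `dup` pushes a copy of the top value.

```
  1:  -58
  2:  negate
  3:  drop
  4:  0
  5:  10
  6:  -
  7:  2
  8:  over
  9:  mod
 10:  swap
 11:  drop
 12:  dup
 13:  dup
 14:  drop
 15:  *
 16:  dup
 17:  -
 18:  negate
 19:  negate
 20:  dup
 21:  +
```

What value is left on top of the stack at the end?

0

-58    → -58
negate → 58
drop   → (empty)
0      → 0
10     → 0 10
-      → -10
2      → -10 2
over   → -10 2 -10
mod    → -10 2
swap   → 2 -10
drop   → 2
dup    → 2 2
dup    → 2 2 2
drop   → 2 2
*      → 4
dup    → 4 4
-      → 0
negate → 0
negate → 0
dup    → 0 0
+      → 0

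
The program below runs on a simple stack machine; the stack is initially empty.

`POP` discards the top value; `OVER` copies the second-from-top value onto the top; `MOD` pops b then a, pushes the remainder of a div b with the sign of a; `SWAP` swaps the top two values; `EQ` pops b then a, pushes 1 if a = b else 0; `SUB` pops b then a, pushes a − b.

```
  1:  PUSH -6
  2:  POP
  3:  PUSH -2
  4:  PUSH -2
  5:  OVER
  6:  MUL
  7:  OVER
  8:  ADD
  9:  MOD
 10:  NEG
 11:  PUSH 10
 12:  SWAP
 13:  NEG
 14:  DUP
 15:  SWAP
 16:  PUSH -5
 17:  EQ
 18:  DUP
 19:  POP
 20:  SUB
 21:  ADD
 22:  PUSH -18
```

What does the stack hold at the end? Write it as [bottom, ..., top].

PUSH -6  → [-6]
POP      → []
PUSH -2  → [-2]
PUSH -2  → [-2, -2]
OVER     → [-2, -2, -2]
MUL      → [-2, 4]
OVER     → [-2, 4, -2]
ADD      → [-2, 2]
MOD      → [0]
NEG      → [0]
PUSH 10  → [0, 10]
SWAP     → [10, 0]
NEG      → [10, 0]
DUP      → [10, 0, 0]
SWAP     → [10, 0, 0]
PUSH -5  → [10, 0, 0, -5]
EQ       → [10, 0, 0]
DUP      → [10, 0, 0, 0]
POP      → [10, 0, 0]
SUB      → [10, 0]
ADD      → [10]
PUSH -18 → [10, -18]

[10, -18]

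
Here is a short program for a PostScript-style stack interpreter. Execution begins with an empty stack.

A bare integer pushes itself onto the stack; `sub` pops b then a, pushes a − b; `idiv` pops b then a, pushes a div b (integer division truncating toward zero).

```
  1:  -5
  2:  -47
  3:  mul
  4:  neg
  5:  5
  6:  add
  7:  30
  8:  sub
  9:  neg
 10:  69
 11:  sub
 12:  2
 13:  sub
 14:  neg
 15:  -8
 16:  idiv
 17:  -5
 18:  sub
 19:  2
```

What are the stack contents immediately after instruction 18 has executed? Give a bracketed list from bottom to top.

[28]

-5    -5
-47   -5 -47
mul   235
neg   -235
5     -235 5
add   -230
30    -230 30
sub   -260
neg   260
69    260 69
sub   191
2     191 2
sub   189
neg   -189
-8    -189 -8
idiv  23
-5    23 -5
sub   28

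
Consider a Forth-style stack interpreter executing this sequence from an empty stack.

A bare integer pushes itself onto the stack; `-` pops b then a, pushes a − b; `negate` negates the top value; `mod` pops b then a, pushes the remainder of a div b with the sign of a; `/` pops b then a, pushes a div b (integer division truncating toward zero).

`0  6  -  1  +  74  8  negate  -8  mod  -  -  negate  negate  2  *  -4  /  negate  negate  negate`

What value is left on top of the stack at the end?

-39

0      → [0]
6      → [0, 6]
-      → [-6]
1      → [-6, 1]
+      → [-5]
74     → [-5, 74]
8      → [-5, 74, 8]
negate → [-5, 74, -8]
-8     → [-5, 74, -8, -8]
mod    → [-5, 74, 0]
-      → [-5, 74]
-      → [-79]
negate → [79]
negate → [-79]
2      → [-79, 2]
*      → [-158]
-4     → [-158, -4]
/      → [39]
negate → [-39]
negate → [39]
negate → [-39]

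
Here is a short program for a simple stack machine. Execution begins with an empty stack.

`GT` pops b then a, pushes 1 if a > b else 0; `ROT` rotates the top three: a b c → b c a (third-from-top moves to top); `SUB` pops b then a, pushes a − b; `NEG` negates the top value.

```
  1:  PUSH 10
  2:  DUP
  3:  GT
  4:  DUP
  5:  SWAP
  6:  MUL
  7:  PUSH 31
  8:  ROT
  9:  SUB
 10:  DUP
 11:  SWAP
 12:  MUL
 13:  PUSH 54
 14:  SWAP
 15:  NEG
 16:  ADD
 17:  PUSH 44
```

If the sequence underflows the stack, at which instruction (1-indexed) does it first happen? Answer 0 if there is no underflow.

8

PUSH 10 : [10]
DUP     : [10, 10]
GT      : [0]
DUP     : [0, 0]
SWAP    : [0, 0]
MUL     : [0]
PUSH 31 : [0, 31]
ROT  — needs 3 operands, stack has 2 → underflow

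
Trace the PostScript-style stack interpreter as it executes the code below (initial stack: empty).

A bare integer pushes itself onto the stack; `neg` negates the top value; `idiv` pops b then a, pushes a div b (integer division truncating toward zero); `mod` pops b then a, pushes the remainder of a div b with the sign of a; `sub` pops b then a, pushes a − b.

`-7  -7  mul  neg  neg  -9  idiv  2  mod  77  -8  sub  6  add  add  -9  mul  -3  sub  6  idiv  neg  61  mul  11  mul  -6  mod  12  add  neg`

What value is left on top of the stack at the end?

-7    [-7]
-7    [-7, -7]
mul   [49]
neg   [-49]
neg   [49]
-9    [49, -9]
idiv  [-5]
2     [-5, 2]
mod   [-1]
77    [-1, 77]
-8    [-1, 77, -8]
sub   [-1, 85]
6     [-1, 85, 6]
add   [-1, 91]
add   [90]
-9    [90, -9]
mul   [-810]
-3    [-810, -3]
sub   [-807]
6     [-807, 6]
idiv  [-134]
neg   [134]
61    [134, 61]
mul   [8174]
11    [8174, 11]
mul   [89914]
-6    [89914, -6]
mod   [4]
12    [4, 12]
add   [16]
neg   [-16]

-16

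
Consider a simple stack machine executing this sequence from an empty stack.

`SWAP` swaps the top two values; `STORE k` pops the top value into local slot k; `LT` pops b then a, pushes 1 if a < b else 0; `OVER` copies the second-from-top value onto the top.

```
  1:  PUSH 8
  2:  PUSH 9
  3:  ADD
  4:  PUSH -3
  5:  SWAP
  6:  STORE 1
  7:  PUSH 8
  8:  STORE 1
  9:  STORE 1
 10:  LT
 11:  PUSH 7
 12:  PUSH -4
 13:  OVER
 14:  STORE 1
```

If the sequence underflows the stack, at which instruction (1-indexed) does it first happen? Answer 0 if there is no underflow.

PUSH 8  → [8]
PUSH 9  → [8, 9]
ADD     → [17]
PUSH -3 → [17, -3]
SWAP    → [-3, 17]
STORE 1 → [-3]
PUSH 8  → [-3, 8]
STORE 1 → [-3]
STORE 1 → []
LT  — needs 2 operands, stack has 0 → underflow

10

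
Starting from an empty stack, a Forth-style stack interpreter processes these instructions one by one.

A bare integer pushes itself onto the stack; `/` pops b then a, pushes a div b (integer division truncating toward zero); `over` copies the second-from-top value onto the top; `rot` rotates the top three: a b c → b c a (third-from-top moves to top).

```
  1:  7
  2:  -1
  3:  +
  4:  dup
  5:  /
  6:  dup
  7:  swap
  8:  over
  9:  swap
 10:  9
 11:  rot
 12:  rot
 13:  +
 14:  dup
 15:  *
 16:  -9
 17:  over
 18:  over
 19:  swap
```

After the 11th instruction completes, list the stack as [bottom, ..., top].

7    -> [7]
-1   -> [7, -1]
+    -> [6]
dup  -> [6, 6]
/    -> [1]
dup  -> [1, 1]
swap -> [1, 1]
over -> [1, 1, 1]
swap -> [1, 1, 1]
9    -> [1, 1, 1, 9]
rot  -> [1, 1, 9, 1]

[1, 1, 9, 1]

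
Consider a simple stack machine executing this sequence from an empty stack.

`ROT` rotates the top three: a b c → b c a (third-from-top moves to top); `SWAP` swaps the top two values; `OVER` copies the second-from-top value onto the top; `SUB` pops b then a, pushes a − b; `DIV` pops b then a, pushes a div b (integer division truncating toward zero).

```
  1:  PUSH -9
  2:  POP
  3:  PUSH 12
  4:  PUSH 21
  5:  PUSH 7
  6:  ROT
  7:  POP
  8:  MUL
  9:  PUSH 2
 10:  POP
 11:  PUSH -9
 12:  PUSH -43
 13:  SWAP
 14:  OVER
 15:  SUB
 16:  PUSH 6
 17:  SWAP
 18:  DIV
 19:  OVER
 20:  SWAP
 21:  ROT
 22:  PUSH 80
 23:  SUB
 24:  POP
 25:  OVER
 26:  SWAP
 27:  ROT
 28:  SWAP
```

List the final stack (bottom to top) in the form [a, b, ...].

PUSH -9   [-9]
POP       []
PUSH 12   [12]
PUSH 21   [12, 21]
PUSH 7    [12, 21, 7]
ROT       [21, 7, 12]
POP       [21, 7]
MUL       [147]
PUSH 2    [147, 2]
POP       [147]
PUSH -9   [147, -9]
PUSH -43  [147, -9, -43]
SWAP      [147, -43, -9]
OVER      [147, -43, -9, -43]
SUB       [147, -43, 34]
PUSH 6    [147, -43, 34, 6]
SWAP      [147, -43, 6, 34]
DIV       [147, -43, 0]
OVER      [147, -43, 0, -43]
SWAP      [147, -43, -43, 0]
ROT       [147, -43, 0, -43]
PUSH 80   [147, -43, 0, -43, 80]
SUB       [147, -43, 0, -123]
POP       [147, -43, 0]
OVER      [147, -43, 0, -43]
SWAP      [147, -43, -43, 0]
ROT       [147, -43, 0, -43]
SWAP      [147, -43, -43, 0]

[147, -43, -43, 0]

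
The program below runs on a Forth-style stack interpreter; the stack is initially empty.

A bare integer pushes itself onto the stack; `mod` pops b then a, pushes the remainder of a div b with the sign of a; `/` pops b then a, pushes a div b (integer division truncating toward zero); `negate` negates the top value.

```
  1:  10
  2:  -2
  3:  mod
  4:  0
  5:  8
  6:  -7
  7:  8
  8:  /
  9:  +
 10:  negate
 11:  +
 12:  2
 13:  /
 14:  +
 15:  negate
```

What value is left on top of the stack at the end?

4

10     : [10]
-2     : [10, -2]
mod    : [0]
0      : [0, 0]
8      : [0, 0, 8]
-7     : [0, 0, 8, -7]
8      : [0, 0, 8, -7, 8]
/      : [0, 0, 8, 0]
+      : [0, 0, 8]
negate : [0, 0, -8]
+      : [0, -8]
2      : [0, -8, 2]
/      : [0, -4]
+      : [-4]
negate : [4]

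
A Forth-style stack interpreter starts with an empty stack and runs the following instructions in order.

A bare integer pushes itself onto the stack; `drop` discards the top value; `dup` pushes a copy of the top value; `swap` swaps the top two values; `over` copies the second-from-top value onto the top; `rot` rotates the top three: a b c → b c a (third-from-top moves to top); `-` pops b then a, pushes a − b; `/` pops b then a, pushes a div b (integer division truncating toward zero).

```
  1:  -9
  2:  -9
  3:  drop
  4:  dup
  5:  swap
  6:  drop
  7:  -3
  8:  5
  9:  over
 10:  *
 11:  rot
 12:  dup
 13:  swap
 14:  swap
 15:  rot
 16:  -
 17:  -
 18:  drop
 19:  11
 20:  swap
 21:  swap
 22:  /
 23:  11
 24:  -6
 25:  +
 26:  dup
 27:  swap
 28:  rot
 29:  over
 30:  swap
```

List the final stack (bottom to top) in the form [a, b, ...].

-9   -> -9
-9   -> -9 -9
drop -> -9
dup  -> -9 -9
swap -> -9 -9
drop -> -9
-3   -> -9 -3
5    -> -9 -3 5
over -> -9 -3 5 -3
*    -> -9 -3 -15
rot  -> -3 -15 -9
dup  -> -3 -15 -9 -9
swap -> -3 -15 -9 -9
swap -> -3 -15 -9 -9
rot  -> -3 -9 -9 -15
-    -> -3 -9 6
-    -> -3 -15
drop -> -3
11   -> -3 11
swap -> 11 -3
swap -> -3 11
/    -> 0
11   -> 0 11
-6   -> 0 11 -6
+    -> 0 5
dup  -> 0 5 5
swap -> 0 5 5
rot  -> 5 5 0
over -> 5 5 0 5
swap -> 5 5 5 0

[5, 5, 5, 0]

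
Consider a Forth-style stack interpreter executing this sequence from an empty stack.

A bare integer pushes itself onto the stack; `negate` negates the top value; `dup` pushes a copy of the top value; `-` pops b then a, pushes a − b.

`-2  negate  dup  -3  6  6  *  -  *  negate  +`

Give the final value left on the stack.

-2     : [-2]
negate : [2]
dup    : [2, 2]
-3     : [2, 2, -3]
6      : [2, 2, -3, 6]
6      : [2, 2, -3, 6, 6]
*      : [2, 2, -3, 36]
-      : [2, 2, -39]
*      : [2, -78]
negate : [2, 78]
+      : [80]

80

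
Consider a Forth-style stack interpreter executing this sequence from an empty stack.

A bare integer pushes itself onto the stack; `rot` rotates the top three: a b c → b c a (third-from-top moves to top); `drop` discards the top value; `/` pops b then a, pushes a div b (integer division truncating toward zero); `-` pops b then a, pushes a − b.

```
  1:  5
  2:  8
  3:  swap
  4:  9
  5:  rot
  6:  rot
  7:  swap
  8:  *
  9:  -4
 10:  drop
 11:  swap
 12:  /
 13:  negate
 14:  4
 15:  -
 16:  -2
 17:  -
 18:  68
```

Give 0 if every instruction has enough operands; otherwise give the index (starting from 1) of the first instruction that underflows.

0

5       5
8       5 8
swap    8 5
9       8 5 9
rot     5 9 8
rot     9 8 5
swap    9 5 8
*       9 40
-4      9 40 -4
drop    9 40
swap    40 9
/       4
negate  -4
4       -4 4
-       -8
-2      -8 -2
-       -6
68      -6 68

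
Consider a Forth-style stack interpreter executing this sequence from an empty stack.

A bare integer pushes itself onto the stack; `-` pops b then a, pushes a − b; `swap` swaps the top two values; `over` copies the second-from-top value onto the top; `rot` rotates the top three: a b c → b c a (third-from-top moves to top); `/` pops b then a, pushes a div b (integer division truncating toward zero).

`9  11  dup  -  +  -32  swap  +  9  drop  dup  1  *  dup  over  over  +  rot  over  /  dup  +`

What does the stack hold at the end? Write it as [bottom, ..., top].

[-23, -23, -46, 0]

9    : [9]
11   : [9, 11]
dup  : [9, 11, 11]
-    : [9, 0]
+    : [9]
-32  : [9, -32]
swap : [-32, 9]
+    : [-23]
9    : [-23, 9]
drop : [-23]
dup  : [-23, -23]
1    : [-23, -23, 1]
*    : [-23, -23]
dup  : [-23, -23, -23]
over : [-23, -23, -23, -23]
over : [-23, -23, -23, -23, -23]
+    : [-23, -23, -23, -46]
rot  : [-23, -23, -46, -23]
over : [-23, -23, -46, -23, -46]
/    : [-23, -23, -46, 0]
dup  : [-23, -23, -46, 0, 0]
+    : [-23, -23, -46, 0]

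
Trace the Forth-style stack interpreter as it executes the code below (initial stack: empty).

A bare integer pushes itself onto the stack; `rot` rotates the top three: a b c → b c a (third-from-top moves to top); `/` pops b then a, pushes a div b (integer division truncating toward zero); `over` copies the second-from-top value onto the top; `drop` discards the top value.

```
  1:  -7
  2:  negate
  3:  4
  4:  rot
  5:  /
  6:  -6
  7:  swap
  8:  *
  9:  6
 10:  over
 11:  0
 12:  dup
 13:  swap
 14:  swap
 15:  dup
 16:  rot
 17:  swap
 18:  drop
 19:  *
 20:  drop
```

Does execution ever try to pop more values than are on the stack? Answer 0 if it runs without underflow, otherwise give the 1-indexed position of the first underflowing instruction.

4

-7     -> [-7]
negate -> [7]
4      -> [7, 4]
rot  — needs 3 operands, stack has 2 → underflow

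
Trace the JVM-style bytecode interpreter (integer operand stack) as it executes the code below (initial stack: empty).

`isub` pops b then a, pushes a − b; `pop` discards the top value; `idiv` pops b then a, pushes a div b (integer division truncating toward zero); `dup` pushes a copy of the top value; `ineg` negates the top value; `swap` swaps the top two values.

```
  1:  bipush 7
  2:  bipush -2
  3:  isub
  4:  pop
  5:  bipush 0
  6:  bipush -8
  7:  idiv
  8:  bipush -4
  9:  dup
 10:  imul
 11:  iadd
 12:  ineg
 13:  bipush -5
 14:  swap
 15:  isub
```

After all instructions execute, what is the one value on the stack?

11

bipush 7  → [7]
bipush -2 → [7, -2]
isub      → [9]
pop       → []
bipush 0  → [0]
bipush -8 → [0, -8]
idiv      → [0]
bipush -4 → [0, -4]
dup       → [0, -4, -4]
imul      → [0, 16]
iadd      → [16]
ineg      → [-16]
bipush -5 → [-16, -5]
swap      → [-5, -16]
isub      → [11]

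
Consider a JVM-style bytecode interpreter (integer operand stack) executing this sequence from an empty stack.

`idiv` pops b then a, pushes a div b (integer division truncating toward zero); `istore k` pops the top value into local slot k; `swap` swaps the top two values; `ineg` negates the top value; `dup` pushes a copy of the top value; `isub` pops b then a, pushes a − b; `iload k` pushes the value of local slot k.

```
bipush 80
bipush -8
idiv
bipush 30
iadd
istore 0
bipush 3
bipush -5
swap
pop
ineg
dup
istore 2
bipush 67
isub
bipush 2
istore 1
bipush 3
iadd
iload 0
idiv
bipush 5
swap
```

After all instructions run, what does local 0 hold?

20

bipush 80  80
bipush -8  80 -8
idiv       -10
bipush 30  -10 30
iadd       20
istore 0   (empty)
bipush 3   3
bipush -5  3 -5
swap       -5 3
pop        -5
ineg       5
dup        5 5
istore 2   5
bipush 67  5 67
isub       -62
bipush 2   -62 2
istore 1   -62
bipush 3   -62 3
iadd       -59
iload 0    -59 20
idiv       -2
bipush 5   -2 5
swap       5 -2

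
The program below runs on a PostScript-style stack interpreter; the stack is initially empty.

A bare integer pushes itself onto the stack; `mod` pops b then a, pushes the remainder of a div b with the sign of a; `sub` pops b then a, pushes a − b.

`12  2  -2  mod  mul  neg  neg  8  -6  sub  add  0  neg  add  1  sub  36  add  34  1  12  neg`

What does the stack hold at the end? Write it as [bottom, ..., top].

12  : [12]
2   : [12, 2]
-2  : [12, 2, -2]
mod : [12, 0]
mul : [0]
neg : [0]
neg : [0]
8   : [0, 8]
-6  : [0, 8, -6]
sub : [0, 14]
add : [14]
0   : [14, 0]
neg : [14, 0]
add : [14]
1   : [14, 1]
sub : [13]
36  : [13, 36]
add : [49]
34  : [49, 34]
1   : [49, 34, 1]
12  : [49, 34, 1, 12]
neg : [49, 34, 1, -12]

[49, 34, 1, -12]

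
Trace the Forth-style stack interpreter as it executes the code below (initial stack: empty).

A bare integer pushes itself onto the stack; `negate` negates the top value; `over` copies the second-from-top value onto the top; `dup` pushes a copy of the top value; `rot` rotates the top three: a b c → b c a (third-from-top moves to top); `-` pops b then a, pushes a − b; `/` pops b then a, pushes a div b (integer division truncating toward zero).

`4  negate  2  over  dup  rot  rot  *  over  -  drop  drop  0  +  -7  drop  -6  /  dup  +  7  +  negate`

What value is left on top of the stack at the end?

4      → [4]
negate → [-4]
2      → [-4, 2]
over   → [-4, 2, -4]
dup    → [-4, 2, -4, -4]
rot    → [-4, -4, -4, 2]
rot    → [-4, -4, 2, -4]
*      → [-4, -4, -8]
over   → [-4, -4, -8, -4]
-      → [-4, -4, -4]
drop   → [-4, -4]
drop   → [-4]
0      → [-4, 0]
+      → [-4]
-7     → [-4, -7]
drop   → [-4]
-6     → [-4, -6]
/      → [0]
dup    → [0, 0]
+      → [0]
7      → [0, 7]
+      → [7]
negate → [-7]

-7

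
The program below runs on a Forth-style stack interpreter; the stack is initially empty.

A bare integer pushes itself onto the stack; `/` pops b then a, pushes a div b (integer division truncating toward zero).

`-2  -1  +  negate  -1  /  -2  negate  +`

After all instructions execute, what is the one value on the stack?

-1

-2     : [-2]
-1     : [-2, -1]
+      : [-3]
negate : [3]
-1     : [3, -1]
/      : [-3]
-2     : [-3, -2]
negate : [-3, 2]
+      : [-1]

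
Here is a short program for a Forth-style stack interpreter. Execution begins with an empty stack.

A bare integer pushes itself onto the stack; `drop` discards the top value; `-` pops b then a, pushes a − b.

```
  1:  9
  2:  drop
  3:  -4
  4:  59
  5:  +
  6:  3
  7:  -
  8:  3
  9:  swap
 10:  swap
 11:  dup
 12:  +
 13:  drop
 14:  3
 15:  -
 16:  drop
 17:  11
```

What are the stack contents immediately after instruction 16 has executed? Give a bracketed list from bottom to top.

9     [9]
drop  []
-4    [-4]
59    [-4, 59]
+     [55]
3     [55, 3]
-     [52]
3     [52, 3]
swap  [3, 52]
swap  [52, 3]
dup   [52, 3, 3]
+     [52, 6]
drop  [52]
3     [52, 3]
-     [49]
drop  []

[]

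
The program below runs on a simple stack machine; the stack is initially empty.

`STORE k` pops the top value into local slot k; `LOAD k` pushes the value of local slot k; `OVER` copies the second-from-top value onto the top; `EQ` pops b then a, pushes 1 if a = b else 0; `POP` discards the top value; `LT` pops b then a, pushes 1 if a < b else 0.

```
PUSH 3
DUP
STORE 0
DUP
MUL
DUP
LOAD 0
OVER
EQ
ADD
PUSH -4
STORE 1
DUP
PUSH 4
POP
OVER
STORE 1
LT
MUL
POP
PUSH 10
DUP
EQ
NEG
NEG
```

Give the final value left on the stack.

PUSH 3  : 3
DUP     : 3 3
STORE 0 : 3
DUP     : 3 3
MUL     : 9
DUP     : 9 9
LOAD 0  : 9 9 3
OVER    : 9 9 3 9
EQ      : 9 9 0
ADD     : 9 9
PUSH -4 : 9 9 -4
STORE 1 : 9 9
DUP     : 9 9 9
PUSH 4  : 9 9 9 4
POP     : 9 9 9
OVER    : 9 9 9 9
STORE 1 : 9 9 9
LT      : 9 0
MUL     : 0
POP     : (empty)
PUSH 10 : 10
DUP     : 10 10
EQ      : 1
NEG     : -1
NEG     : 1

1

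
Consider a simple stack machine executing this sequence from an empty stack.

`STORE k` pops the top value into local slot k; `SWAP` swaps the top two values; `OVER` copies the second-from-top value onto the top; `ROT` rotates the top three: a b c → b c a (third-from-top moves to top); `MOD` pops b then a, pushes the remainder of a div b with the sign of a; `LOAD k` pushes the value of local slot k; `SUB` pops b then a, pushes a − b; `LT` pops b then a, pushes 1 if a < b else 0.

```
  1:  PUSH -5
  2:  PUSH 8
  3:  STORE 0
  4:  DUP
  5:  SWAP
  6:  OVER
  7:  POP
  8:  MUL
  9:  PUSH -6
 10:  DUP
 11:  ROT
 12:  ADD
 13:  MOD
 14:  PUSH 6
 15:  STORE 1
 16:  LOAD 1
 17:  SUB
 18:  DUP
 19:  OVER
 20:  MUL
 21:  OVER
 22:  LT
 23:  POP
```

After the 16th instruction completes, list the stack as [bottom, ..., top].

[-6, 6]

PUSH -5 -> -5
PUSH 8  -> -5 8
STORE 0 -> -5
DUP     -> -5 -5
SWAP    -> -5 -5
OVER    -> -5 -5 -5
POP     -> -5 -5
MUL     -> 25
PUSH -6 -> 25 -6
DUP     -> 25 -6 -6
ROT     -> -6 -6 25
ADD     -> -6 19
MOD     -> -6
PUSH 6  -> -6 6
STORE 1 -> -6
LOAD 1  -> -6 6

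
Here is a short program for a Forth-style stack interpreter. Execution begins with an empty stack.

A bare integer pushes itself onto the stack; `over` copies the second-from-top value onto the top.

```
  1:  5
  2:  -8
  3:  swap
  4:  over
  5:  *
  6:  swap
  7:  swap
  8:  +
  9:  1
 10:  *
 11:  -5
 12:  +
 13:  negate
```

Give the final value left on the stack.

53

5      : [5]
-8     : [5, -8]
swap   : [-8, 5]
over   : [-8, 5, -8]
*      : [-8, -40]
swap   : [-40, -8]
swap   : [-8, -40]
+      : [-48]
1      : [-48, 1]
*      : [-48]
-5     : [-48, -5]
+      : [-53]
negate : [53]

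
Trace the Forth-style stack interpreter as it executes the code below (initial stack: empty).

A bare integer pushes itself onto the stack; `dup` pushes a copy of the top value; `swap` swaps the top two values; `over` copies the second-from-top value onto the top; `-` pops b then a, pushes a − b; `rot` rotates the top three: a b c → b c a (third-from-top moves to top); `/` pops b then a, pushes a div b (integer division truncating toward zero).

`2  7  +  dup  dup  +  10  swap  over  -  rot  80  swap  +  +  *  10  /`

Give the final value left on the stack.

97

2    : [2]
7    : [2, 7]
+    : [9]
dup  : [9, 9]
dup  : [9, 9, 9]
+    : [9, 18]
10   : [9, 18, 10]
swap : [9, 10, 18]
over : [9, 10, 18, 10]
-    : [9, 10, 8]
rot  : [10, 8, 9]
80   : [10, 8, 9, 80]
swap : [10, 8, 80, 9]
+    : [10, 8, 89]
+    : [10, 97]
*    : [970]
10   : [970, 10]
/    : [97]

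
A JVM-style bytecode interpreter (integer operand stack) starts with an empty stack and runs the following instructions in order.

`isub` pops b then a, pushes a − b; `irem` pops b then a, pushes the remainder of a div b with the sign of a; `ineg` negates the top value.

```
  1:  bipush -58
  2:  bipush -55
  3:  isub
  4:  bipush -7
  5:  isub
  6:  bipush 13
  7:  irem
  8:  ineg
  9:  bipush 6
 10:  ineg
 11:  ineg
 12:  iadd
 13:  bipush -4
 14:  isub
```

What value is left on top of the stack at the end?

bipush -58 → -58
bipush -55 → -58 -55
isub       → -3
bipush -7  → -3 -7
isub       → 4
bipush 13  → 4 13
irem       → 4
ineg       → -4
bipush 6   → -4 6
ineg       → -4 -6
ineg       → -4 6
iadd       → 2
bipush -4  → 2 -4
isub       → 6

6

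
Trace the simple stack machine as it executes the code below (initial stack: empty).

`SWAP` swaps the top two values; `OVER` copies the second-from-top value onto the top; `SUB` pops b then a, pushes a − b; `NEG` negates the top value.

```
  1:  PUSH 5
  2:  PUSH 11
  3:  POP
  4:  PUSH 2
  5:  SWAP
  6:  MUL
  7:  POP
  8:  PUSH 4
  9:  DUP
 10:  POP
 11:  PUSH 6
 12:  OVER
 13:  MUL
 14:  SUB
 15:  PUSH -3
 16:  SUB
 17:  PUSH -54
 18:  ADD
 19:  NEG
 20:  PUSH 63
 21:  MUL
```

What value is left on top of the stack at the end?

4473

PUSH 5    5
PUSH 11   5 11
POP       5
PUSH 2    5 2
SWAP      2 5
MUL       10
POP       (empty)
PUSH 4    4
DUP       4 4
POP       4
PUSH 6    4 6
OVER      4 6 4
MUL       4 24
SUB       -20
PUSH -3   -20 -3
SUB       -17
PUSH -54  -17 -54
ADD       -71
NEG       71
PUSH 63   71 63
MUL       4473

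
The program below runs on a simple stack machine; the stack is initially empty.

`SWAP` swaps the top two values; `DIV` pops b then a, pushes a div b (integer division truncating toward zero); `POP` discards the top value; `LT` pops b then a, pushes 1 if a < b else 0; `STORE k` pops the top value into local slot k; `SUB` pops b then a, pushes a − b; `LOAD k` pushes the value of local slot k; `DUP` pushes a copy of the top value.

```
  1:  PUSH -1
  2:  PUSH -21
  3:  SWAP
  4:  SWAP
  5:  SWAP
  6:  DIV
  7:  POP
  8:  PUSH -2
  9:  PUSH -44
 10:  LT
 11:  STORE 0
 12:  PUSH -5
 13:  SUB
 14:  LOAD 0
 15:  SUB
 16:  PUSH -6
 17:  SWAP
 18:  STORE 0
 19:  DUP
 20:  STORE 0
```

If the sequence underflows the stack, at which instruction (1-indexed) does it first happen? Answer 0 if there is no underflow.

13

PUSH -1  -> -1
PUSH -21 -> -1 -21
SWAP     -> -21 -1
SWAP     -> -1 -21
SWAP     -> -21 -1
DIV      -> 21
POP      -> (empty)
PUSH -2  -> -2
PUSH -44 -> -2 -44
LT       -> 0
STORE 0  -> (empty)
PUSH -5  -> -5
SUB  — needs 2 operands, stack has 1 → underflow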